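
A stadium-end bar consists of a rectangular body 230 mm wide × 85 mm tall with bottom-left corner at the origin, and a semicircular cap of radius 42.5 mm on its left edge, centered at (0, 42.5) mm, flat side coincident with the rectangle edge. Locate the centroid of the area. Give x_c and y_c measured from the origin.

x_c = 98.14 mm, y_c = 42.50 mm

rectangular body: A = 230 × 85 = 19550.00, centroid at (115.00, 42.50).
semicircular end: A = ½π·42.5² = 2837.25, centroid at (-18.04, 42.50).
ΣA = 22387.25 mm²
ΣAx_c = (19550.00)(115.00) + (2837.25)(-18.04) = 2197072.92 mm³
ΣAy_c = (19550.00)(42.50) + (2837.25)(42.50) = 951458.16 mm³
x_c = 2197072.92 / 22387.25 = 98.14 mm
y_c = 951458.16 / 22387.25 = 42.50 mm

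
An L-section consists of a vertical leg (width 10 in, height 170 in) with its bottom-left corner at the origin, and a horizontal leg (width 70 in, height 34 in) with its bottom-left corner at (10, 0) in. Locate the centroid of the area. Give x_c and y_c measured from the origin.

x_c = 28.33 in, y_c = 45.33 in

Part | A | x̄ᵢ | ȳᵢ | A·x̄ᵢ | A·ȳᵢ
vertical leg | 1700.00 | 5.00 | 85.00 | 8500.00 | 144500.00
horizontal leg | 2380.00 | 45.00 | 17.00 | 107100.00 | 40460.00
Σ | 4080.00 |  |  | 115600.00 | 184960.00
x_c = 115600.00 / 4080.00 = 28.33 in
y_c = 184960.00 / 4080.00 = 45.33 in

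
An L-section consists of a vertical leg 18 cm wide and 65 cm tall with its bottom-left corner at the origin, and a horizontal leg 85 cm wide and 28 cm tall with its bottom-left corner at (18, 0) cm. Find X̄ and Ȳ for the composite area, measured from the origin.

vertical leg: A = 18 × 65 = 1170.00, centroid at (9.00, 32.50).
horizontal leg: A = 85 × 28 = 2380.00, centroid at (60.50, 14.00).
ΣA = 3550.00 cm², ΣAX̄ = 154520.00 cm³, ΣAȲ = 71345.00 cm³.
X̄ = 154520.00/3550.00 = 43.53 cm; Ȳ = 71345.00/3550.00 = 20.10 cm.

X̄ = 43.53 cm, Ȳ = 20.10 cm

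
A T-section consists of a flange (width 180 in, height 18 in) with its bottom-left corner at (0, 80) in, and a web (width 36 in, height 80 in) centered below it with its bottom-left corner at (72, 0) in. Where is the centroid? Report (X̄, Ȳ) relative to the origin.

web: A = 36 × 80 = 2880.00, centroid at (90.00, 40.00).
flange: A = 180 × 18 = 3240.00, centroid at (90.00, 89.00).
ΣA = 6120.00 in²
ΣAX̄ = (2880.00)(90.00) + (3240.00)(90.00) = 550800.00 in³
ΣAȲ = (2880.00)(40.00) + (3240.00)(89.00) = 403560.00 in³
X̄ = 550800.00 / 6120.00 = 90.00 in
Ȳ = 403560.00 / 6120.00 = 65.94 in

X̄ = 90.00 in, Ȳ = 65.94 in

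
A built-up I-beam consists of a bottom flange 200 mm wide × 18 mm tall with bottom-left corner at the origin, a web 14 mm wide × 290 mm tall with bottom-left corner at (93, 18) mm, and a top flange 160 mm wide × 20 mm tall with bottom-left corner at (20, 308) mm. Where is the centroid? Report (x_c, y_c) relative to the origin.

bottom flange: A = 200 × 18 = 3600.00, centroid at (100.00, 9.00).
web: A = 14 × 290 = 4060.00, centroid at (100.00, 163.00).
top flange: A = 160 × 20 = 3200.00, centroid at (100.00, 318.00).
ΣA = 10860.00 mm²
ΣAx_c = (3600.00)(100.00) + (4060.00)(100.00) + (3200.00)(100.00) = 1086000.00 mm³
ΣAy_c = (3600.00)(9.00) + (4060.00)(163.00) + (3200.00)(318.00) = 1711780.00 mm³
x_c = 1086000.00 / 10860.00 = 100.00 mm
y_c = 1711780.00 / 10860.00 = 157.62 mm

x_c = 100.00 mm, y_c = 157.62 mm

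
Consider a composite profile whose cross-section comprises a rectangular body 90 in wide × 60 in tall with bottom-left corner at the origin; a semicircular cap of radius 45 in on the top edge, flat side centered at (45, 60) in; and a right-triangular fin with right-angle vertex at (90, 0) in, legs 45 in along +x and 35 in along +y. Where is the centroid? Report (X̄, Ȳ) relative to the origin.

X̄ = 50.04 in, Ȳ = 45.13 in

rectangular body: A = 90 × 60 = 5400.00, centroid at (45.00, 30.00).
semicircular top: A = ½π·45² = 3180.86, centroid at (45.00, 79.10).
triangular fin: A = ½·45·35 = 787.50, centroid at (105.00, 11.67).
ΣA = 9368.36 in², ΣAX̄ = 468826.32 in³, ΣAȲ = 422789.25 in³.
X̄ = 468826.32/9368.36 = 50.04 in; Ȳ = 422789.25/9368.36 = 45.13 in.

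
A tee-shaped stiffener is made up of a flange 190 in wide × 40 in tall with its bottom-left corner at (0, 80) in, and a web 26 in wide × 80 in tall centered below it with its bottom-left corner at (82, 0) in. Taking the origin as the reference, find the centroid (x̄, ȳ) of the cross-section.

Part | A | x̄ᵢ | ȳᵢ | A·x̄ᵢ | A·ȳᵢ
web | 2080.00 | 95.00 | 40.00 | 197600.00 | 83200.00
flange | 7600.00 | 95.00 | 100.00 | 722000.00 | 760000.00
Σ | 9680.00 |  |  | 919600.00 | 843200.00
x̄ = 919600.00 / 9680.00 = 95.00 in
ȳ = 843200.00 / 9680.00 = 87.11 in

x̄ = 95.00 in, ȳ = 87.11 in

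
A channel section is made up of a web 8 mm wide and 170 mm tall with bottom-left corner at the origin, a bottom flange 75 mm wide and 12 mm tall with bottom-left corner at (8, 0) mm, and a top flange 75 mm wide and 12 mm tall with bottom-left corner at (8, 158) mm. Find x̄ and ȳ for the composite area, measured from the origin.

web: A = 8 × 170 = 1360.00, centroid at (4.00, 85.00).
bottom flange: A = 75 × 12 = 900.00, centroid at (45.50, 6.00).
top flange: A = 75 × 12 = 900.00, centroid at (45.50, 164.00).
ΣA = 3160.00 mm²
ΣAx̄ = (1360.00)(4.00) + (900.00)(45.50) + (900.00)(45.50) = 87340.00 mm³
ΣAȳ = (1360.00)(85.00) + (900.00)(6.00) + (900.00)(164.00) = 268600.00 mm³
x̄ = 87340.00 / 3160.00 = 27.64 mm
ȳ = 268600.00 / 3160.00 = 85.00 mm

x̄ = 27.64 mm, ȳ = 85.00 mm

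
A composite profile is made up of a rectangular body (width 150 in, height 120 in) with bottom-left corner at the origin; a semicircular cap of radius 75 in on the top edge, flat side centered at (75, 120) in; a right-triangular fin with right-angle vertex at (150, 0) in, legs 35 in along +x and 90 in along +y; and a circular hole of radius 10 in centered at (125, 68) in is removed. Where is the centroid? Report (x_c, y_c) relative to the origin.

rectangular body: A = 150 × 120 = 18000.00, centroid at (75.00, 60.00).
semicircular top: A = ½π·75² = 8835.73, centroid at (75.00, 151.83).
triangular fin: A = ½·35·90 = 1575.00, centroid at (161.67, 30.00).
hole: A = −π·10² = -314.16, centroid at (125.00, 68.00).
ΣA = 28096.57 in², ΣAx_c = 2228034.79 in³, ΣAy_c = 2447424.69 in³.
x_c = 2228034.79/28096.57 = 79.30 in; y_c = 2447424.69/28096.57 = 87.11 in.

x_c = 79.30 in, y_c = 87.11 in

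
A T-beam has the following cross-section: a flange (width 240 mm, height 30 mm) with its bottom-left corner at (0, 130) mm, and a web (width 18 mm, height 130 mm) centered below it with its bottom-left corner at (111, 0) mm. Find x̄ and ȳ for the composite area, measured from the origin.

web: A = 18 × 130 = 2340.00, centroid at (120.00, 65.00).
flange: A = 240 × 30 = 7200.00, centroid at (120.00, 145.00).
ΣA = 9540.00 mm²
ΣAx̄ = (2340.00)(120.00) + (7200.00)(120.00) = 1144800.00 mm³
ΣAȳ = (2340.00)(65.00) + (7200.00)(145.00) = 1196100.00 mm³
x̄ = 1144800.00 / 9540.00 = 120.00 mm
ȳ = 1196100.00 / 9540.00 = 125.38 mm

x̄ = 120.00 mm, ȳ = 125.38 mm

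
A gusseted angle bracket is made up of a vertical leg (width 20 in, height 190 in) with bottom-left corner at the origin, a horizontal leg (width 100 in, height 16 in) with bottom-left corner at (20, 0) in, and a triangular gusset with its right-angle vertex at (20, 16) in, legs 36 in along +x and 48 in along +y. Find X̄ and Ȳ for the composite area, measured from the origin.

X̄ = 28.36 in, Ȳ = 64.09 in

vertical leg: A = 20 × 190 = 3800.00, centroid at (10.00, 95.00).
horizontal leg: A = 100 × 16 = 1600.00, centroid at (70.00, 8.00).
gusset: A = ½·36·48 = 864.00, centroid at (32.00, 32.00).
ΣA = 6264.00 in², ΣAX̄ = 177648.00 in³, ΣAȲ = 401448.00 in³.
X̄ = 177648.00/6264.00 = 28.36 in; Ȳ = 401448.00/6264.00 = 64.09 in.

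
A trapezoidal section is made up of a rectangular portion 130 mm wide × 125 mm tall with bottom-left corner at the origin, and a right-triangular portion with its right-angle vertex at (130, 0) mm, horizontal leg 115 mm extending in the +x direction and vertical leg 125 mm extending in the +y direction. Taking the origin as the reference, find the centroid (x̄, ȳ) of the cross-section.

x̄ = 96.69 mm, ȳ = 56.11 mm

rectangular portion: A = 130 × 125 = 16250.00, centroid at (65.00, 62.50).
triangular portion: A = ½·115·125 = 7187.50, centroid at (168.33, 41.67).
ΣA = 23437.50 mm², ΣAx̄ = 2266145.83 mm³, ΣAȳ = 1315104.17 mm³.
x̄ = 2266145.83/23437.50 = 96.69 mm; ȳ = 1315104.17/23437.50 = 56.11 mm.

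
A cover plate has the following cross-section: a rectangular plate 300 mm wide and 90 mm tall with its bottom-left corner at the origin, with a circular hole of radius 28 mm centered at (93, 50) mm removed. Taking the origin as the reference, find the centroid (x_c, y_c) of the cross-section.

x_c = 155.72 mm, y_c = 44.50 mm

Part | A | x̄ᵢ | ȳᵢ | A·x̄ᵢ | A·ȳᵢ
plate | 27000.00 | 150.00 | 45.00 | 4050000.00 | 1215000.00
hole | -2463.01 | 93.00 | 50.00 | -229059.80 | -123150.43
Σ | 24536.99 |  |  | 3820940.20 | 1091849.57
x_c = 3820940.20 / 24536.99 = 155.72 mm
y_c = 1091849.57 / 24536.99 = 44.50 mm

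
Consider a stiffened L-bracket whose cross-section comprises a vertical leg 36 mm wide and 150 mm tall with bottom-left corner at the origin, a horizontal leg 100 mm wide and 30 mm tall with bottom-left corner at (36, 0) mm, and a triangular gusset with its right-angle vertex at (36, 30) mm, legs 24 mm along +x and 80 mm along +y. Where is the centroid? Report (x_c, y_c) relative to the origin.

vertical leg: A = 36 × 150 = 5400.00, centroid at (18.00, 75.00).
horizontal leg: A = 100 × 30 = 3000.00, centroid at (86.00, 15.00).
gusset: A = ½·24·80 = 960.00, centroid at (44.00, 56.67).
ΣA = 9360.00 mm²
ΣAx_c = (5400.00)(18.00) + (3000.00)(86.00) + (960.00)(44.00) = 397440.00 mm³
ΣAy_c = (5400.00)(75.00) + (3000.00)(15.00) + (960.00)(56.67) = 504400.00 mm³
x_c = 397440.00 / 9360.00 = 42.46 mm
y_c = 504400.00 / 9360.00 = 53.89 mm

x_c = 42.46 mm, y_c = 53.89 mm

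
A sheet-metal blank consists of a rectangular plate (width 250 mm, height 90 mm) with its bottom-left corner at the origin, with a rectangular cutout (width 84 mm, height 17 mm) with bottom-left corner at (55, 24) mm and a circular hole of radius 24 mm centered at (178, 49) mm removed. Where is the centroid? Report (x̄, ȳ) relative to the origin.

Part | A | x̄ᵢ | ȳᵢ | A·x̄ᵢ | A·ȳᵢ
plate | 22500.00 | 125.00 | 45.00 | 2812500.00 | 1012500.00
hole 1 | -1428.00 | 97.00 | 32.50 | -138516.00 | -46410.00
hole 2 | -1809.56 | 178.00 | 49.00 | -322101.21 | -88668.31
Σ | 19262.44 |  |  | 2351882.79 | 877421.69
x̄ = 2351882.79 / 19262.44 = 122.10 mm
ȳ = 877421.69 / 19262.44 = 45.55 mm

x̄ = 122.10 mm, ȳ = 45.55 mm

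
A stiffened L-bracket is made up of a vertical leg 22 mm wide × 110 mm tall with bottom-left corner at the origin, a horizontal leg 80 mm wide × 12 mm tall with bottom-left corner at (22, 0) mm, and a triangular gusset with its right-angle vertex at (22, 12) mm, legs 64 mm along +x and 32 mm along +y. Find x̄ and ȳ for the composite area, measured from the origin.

vertical leg: A = 22 × 110 = 2420.00, centroid at (11.00, 55.00).
horizontal leg: A = 80 × 12 = 960.00, centroid at (62.00, 6.00).
gusset: A = ½·64·32 = 1024.00, centroid at (43.33, 22.67).
ΣA = 4404.00 mm², ΣAx̄ = 130513.33 mm³, ΣAȳ = 162070.67 mm³.
x̄ = 130513.33/4404.00 = 29.64 mm; ȳ = 162070.67/4404.00 = 36.80 mm.

x̄ = 29.64 mm, ȳ = 36.80 mm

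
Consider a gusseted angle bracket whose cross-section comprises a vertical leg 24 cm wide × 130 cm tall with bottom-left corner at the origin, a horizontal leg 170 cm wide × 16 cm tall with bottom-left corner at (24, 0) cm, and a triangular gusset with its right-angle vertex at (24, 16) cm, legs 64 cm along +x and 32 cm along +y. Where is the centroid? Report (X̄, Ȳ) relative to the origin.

X̄ = 55.41 cm, Ȳ = 36.69 cm

Part | A | x̄ᵢ | ȳᵢ | A·x̄ᵢ | A·ȳᵢ
vertical leg | 3120.00 | 12.00 | 65.00 | 37440.00 | 202800.00
horizontal leg | 2720.00 | 109.00 | 8.00 | 296480.00 | 21760.00
gusset | 1024.00 | 45.33 | 26.67 | 46421.33 | 27306.67
Σ | 6864.00 |  |  | 380341.33 | 251866.67
X̄ = 380341.33 / 6864.00 = 55.41 cm
Ȳ = 251866.67 / 6864.00 = 36.69 cm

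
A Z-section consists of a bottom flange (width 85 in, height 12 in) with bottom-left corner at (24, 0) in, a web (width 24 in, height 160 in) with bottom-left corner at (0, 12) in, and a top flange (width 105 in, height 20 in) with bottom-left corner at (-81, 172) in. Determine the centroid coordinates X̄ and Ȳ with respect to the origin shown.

X̄ = 7.77 in, Ȳ = 106.55 in

Part | A | x̄ᵢ | ȳᵢ | A·x̄ᵢ | A·ȳᵢ
bottom flange | 1020.00 | 66.50 | 6.00 | 67830.00 | 6120.00
web | 3840.00 | 12.00 | 92.00 | 46080.00 | 353280.00
top flange | 2100.00 | -28.50 | 182.00 | -59850.00 | 382200.00
Σ | 6960.00 |  |  | 54060.00 | 741600.00
X̄ = 54060.00 / 6960.00 = 7.77 in
Ȳ = 741600.00 / 6960.00 = 106.55 in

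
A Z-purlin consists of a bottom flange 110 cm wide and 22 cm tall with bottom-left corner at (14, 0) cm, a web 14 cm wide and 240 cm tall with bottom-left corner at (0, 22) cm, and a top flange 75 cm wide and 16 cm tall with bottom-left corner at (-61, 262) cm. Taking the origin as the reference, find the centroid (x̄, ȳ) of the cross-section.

bottom flange: A = 110 × 22 = 2420.00, centroid at (69.00, 11.00).
web: A = 14 × 240 = 3360.00, centroid at (7.00, 142.00).
top flange: A = 75 × 16 = 1200.00, centroid at (-23.50, 270.00).
ΣA = 6980.00 cm²
ΣAx̄ = (2420.00)(69.00) + (3360.00)(7.00) + (1200.00)(-23.50) = 162300.00 cm³
ΣAȳ = (2420.00)(11.00) + (3360.00)(142.00) + (1200.00)(270.00) = 827740.00 cm³
x̄ = 162300.00 / 6980.00 = 23.25 cm
ȳ = 827740.00 / 6980.00 = 118.59 cm

x̄ = 23.25 cm, ȳ = 118.59 cm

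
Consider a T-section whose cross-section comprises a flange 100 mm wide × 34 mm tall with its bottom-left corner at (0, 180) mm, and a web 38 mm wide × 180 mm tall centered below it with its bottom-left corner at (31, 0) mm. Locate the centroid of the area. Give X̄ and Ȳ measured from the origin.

Part | A | x̄ᵢ | ȳᵢ | A·x̄ᵢ | A·ȳᵢ
web | 6840.00 | 50.00 | 90.00 | 342000.00 | 615600.00
flange | 3400.00 | 50.00 | 197.00 | 170000.00 | 669800.00
Σ | 10240.00 |  |  | 512000.00 | 1285400.00
X̄ = 512000.00 / 10240.00 = 50.00 mm
Ȳ = 1285400.00 / 10240.00 = 125.53 mm

X̄ = 50.00 mm, Ȳ = 125.53 mm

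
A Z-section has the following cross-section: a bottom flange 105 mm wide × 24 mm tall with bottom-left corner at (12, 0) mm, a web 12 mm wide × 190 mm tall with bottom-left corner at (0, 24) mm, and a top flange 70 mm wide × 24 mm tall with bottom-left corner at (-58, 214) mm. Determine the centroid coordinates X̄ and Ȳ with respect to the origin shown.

X̄ = 21.23 mm, Ȳ = 105.13 mm

bottom flange: A = 105 × 24 = 2520.00, centroid at (64.50, 12.00).
web: A = 12 × 190 = 2280.00, centroid at (6.00, 119.00).
top flange: A = 70 × 24 = 1680.00, centroid at (-23.00, 226.00).
ΣA = 6480.00 mm²
ΣAX̄ = (2520.00)(64.50) + (2280.00)(6.00) + (1680.00)(-23.00) = 137580.00 mm³
ΣAȲ = (2520.00)(12.00) + (2280.00)(119.00) + (1680.00)(226.00) = 681240.00 mm³
X̄ = 137580.00 / 6480.00 = 21.23 mm
Ȳ = 681240.00 / 6480.00 = 105.13 mm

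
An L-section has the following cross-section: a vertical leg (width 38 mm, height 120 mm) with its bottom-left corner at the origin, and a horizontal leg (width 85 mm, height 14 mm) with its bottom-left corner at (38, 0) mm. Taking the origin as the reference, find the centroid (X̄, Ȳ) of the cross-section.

vertical leg: A = 38 × 120 = 4560.00, centroid at (19.00, 60.00).
horizontal leg: A = 85 × 14 = 1190.00, centroid at (80.50, 7.00).
ΣA = 5750.00 mm², ΣAX̄ = 182435.00 mm³, ΣAȲ = 281930.00 mm³.
X̄ = 182435.00/5750.00 = 31.73 mm; Ȳ = 281930.00/5750.00 = 49.03 mm.

X̄ = 31.73 mm, Ȳ = 49.03 mm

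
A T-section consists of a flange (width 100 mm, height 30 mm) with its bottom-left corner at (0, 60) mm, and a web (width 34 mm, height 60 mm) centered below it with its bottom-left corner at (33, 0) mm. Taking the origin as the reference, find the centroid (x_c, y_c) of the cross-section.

x_c = 50.00 mm, y_c = 56.79 mm

web: A = 34 × 60 = 2040.00, centroid at (50.00, 30.00).
flange: A = 100 × 30 = 3000.00, centroid at (50.00, 75.00).
ΣA = 5040.00 mm², ΣAx_c = 252000.00 mm³, ΣAy_c = 286200.00 mm³.
x_c = 252000.00/5040.00 = 50.00 mm; y_c = 286200.00/5040.00 = 56.79 mm.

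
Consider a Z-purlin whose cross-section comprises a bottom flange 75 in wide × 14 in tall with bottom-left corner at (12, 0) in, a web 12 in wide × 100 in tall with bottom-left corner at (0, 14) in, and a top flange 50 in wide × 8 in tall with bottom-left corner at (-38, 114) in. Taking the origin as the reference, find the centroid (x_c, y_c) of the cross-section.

x_c = 20.37 in, y_c = 49.57 in

Part | A | x̄ᵢ | ȳᵢ | A·x̄ᵢ | A·ȳᵢ
bottom flange | 1050.00 | 49.50 | 7.00 | 51975.00 | 7350.00
web | 1200.00 | 6.00 | 64.00 | 7200.00 | 76800.00
top flange | 400.00 | -13.00 | 118.00 | -5200.00 | 47200.00
Σ | 2650.00 |  |  | 53975.00 | 131350.00
x_c = 53975.00 / 2650.00 = 20.37 in
y_c = 131350.00 / 2650.00 = 49.57 in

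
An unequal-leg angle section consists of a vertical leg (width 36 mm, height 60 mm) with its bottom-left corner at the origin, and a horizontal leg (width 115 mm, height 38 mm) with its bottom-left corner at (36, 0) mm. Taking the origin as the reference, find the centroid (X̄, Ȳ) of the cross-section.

X̄ = 68.53 mm, Ȳ = 22.64 mm

Part | A | x̄ᵢ | ȳᵢ | A·x̄ᵢ | A·ȳᵢ
vertical leg | 2160.00 | 18.00 | 30.00 | 38880.00 | 64800.00
horizontal leg | 4370.00 | 93.50 | 19.00 | 408595.00 | 83030.00
Σ | 6530.00 |  |  | 447475.00 | 147830.00
X̄ = 447475.00 / 6530.00 = 68.53 mm
Ȳ = 147830.00 / 6530.00 = 22.64 mm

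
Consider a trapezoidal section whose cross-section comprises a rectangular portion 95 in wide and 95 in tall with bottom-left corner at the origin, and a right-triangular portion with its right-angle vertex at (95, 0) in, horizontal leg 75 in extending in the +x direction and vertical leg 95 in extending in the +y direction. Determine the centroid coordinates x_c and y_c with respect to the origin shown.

x_c = 68.02 in, y_c = 43.02 in

rectangular portion: A = 95 × 95 = 9025.00, centroid at (47.50, 47.50).
triangular portion: A = ½·75·95 = 3562.50, centroid at (120.00, 31.67).
ΣA = 12587.50 in², ΣAx_c = 856187.50 in³, ΣAy_c = 541500.00 in³.
x_c = 856187.50/12587.50 = 68.02 in; y_c = 541500.00/12587.50 = 43.02 in.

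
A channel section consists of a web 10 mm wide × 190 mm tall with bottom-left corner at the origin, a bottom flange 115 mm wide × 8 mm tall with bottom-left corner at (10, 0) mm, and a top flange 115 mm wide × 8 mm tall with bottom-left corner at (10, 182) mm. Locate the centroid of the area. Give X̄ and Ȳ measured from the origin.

X̄ = 35.75 mm, Ȳ = 95.00 mm

web: A = 10 × 190 = 1900.00, centroid at (5.00, 95.00).
bottom flange: A = 115 × 8 = 920.00, centroid at (67.50, 4.00).
top flange: A = 115 × 8 = 920.00, centroid at (67.50, 186.00).
ΣA = 3740.00 mm², ΣAX̄ = 133700.00 mm³, ΣAȲ = 355300.00 mm³.
X̄ = 133700.00/3740.00 = 35.75 mm; Ȳ = 355300.00/3740.00 = 95.00 mm.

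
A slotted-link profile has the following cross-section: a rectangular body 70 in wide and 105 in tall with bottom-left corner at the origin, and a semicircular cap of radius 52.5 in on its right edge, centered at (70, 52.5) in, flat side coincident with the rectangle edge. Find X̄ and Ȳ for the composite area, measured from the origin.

X̄ = 56.23 in, Ȳ = 52.50 in

rectangular body: A = 70 × 105 = 7350.00, centroid at (35.00, 52.50).
semicircular end: A = ½π·52.5² = 4329.51, centroid at (92.28, 52.50).
ΣA = 11679.51 in², ΣAX̄ = 656784.27 in³, ΣAȲ = 613174.14 in³.
X̄ = 656784.27/11679.51 = 56.23 in; Ȳ = 613174.14/11679.51 = 52.50 in.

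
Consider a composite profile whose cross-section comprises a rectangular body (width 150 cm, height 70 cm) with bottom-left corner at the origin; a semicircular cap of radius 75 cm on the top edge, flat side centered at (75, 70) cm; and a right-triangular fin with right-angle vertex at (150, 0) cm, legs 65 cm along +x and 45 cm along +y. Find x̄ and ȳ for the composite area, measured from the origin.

Part | A | x̄ᵢ | ȳᵢ | A·x̄ᵢ | A·ȳᵢ
rectangular body | 10500.00 | 75.00 | 35.00 | 787500.00 | 367500.00
semicircular top | 8835.73 | 75.00 | 101.83 | 662679.70 | 899751.05
triangular fin | 1462.50 | 171.67 | 15.00 | 251062.50 | 21937.50
Σ | 20798.23 |  |  | 1701242.20 | 1289188.55
x̄ = 1701242.20 / 20798.23 = 81.80 cm
ȳ = 1289188.55 / 20798.23 = 61.99 cm

x̄ = 81.80 cm, ȳ = 61.99 cm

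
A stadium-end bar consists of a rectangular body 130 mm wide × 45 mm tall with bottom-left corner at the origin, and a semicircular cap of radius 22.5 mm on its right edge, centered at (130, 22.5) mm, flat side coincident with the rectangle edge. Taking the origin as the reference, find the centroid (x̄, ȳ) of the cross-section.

x̄ = 73.92 mm, ȳ = 22.50 mm

rectangular body: A = 130 × 45 = 5850.00, centroid at (65.00, 22.50).
semicircular end: A = ½π·22.5² = 795.22, centroid at (139.55, 22.50).
ΣA = 6645.22 mm², ΣAx̄ = 491221.78 mm³, ΣAȳ = 149517.35 mm³.
x̄ = 491221.78/6645.22 = 73.92 mm; ȳ = 149517.35/6645.22 = 22.50 mm.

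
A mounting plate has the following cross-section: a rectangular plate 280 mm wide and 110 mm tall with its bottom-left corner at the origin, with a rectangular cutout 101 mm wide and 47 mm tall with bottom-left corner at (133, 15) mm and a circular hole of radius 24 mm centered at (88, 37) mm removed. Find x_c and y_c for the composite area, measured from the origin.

Part | A | x̄ᵢ | ȳᵢ | A·x̄ᵢ | A·ȳᵢ
plate | 30800.00 | 140.00 | 55.00 | 4312000.00 | 1694000.00
hole 1 | -4747.00 | 183.50 | 38.50 | -871074.50 | -182759.50
hole 2 | -1809.56 | 88.00 | 37.00 | -159241.05 | -66953.62
Σ | 24243.44 |  |  | 3281684.45 | 1444286.88
x_c = 3281684.45 / 24243.44 = 135.36 mm
y_c = 1444286.88 / 24243.44 = 59.57 mm

x_c = 135.36 mm, y_c = 59.57 mm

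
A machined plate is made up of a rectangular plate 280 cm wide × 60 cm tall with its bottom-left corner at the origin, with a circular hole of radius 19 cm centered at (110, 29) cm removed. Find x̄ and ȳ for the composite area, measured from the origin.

x̄ = 142.17 cm, ȳ = 30.07 cm

plate: A = 280 × 60 = 16800.00, centroid at (140.00, 30.00).
hole: A = −π·19² = -1134.11, centroid at (110.00, 29.00).
ΣA = 15665.89 cm²
ΣAx̄ = (16800.00)(140.00) + (-1134.11)(110.00) = 2227247.36 cm³
ΣAȳ = (16800.00)(30.00) + (-1134.11)(29.00) = 471110.67 cm³
x̄ = 2227247.36 / 15665.89 = 142.17 cm
ȳ = 471110.67 / 15665.89 = 30.07 cm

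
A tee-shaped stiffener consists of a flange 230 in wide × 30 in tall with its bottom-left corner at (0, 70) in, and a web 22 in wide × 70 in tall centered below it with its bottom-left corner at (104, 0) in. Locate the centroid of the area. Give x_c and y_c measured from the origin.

x_c = 115.00 in, y_c = 75.88 in

web: A = 22 × 70 = 1540.00, centroid at (115.00, 35.00).
flange: A = 230 × 30 = 6900.00, centroid at (115.00, 85.00).
ΣA = 8440.00 in², ΣAx_c = 970600.00 in³, ΣAy_c = 640400.00 in³.
x_c = 970600.00/8440.00 = 115.00 in; y_c = 640400.00/8440.00 = 75.88 in.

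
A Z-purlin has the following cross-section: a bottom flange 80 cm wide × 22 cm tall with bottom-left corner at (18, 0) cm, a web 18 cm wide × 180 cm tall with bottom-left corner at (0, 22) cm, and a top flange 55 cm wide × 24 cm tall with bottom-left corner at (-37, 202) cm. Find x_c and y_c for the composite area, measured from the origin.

x_c = 18.78 cm, y_c = 105.18 cm

bottom flange: A = 80 × 22 = 1760.00, centroid at (58.00, 11.00).
web: A = 18 × 180 = 3240.00, centroid at (9.00, 112.00).
top flange: A = 55 × 24 = 1320.00, centroid at (-9.50, 214.00).
ΣA = 6320.00 cm²
ΣAx_c = (1760.00)(58.00) + (3240.00)(9.00) + (1320.00)(-9.50) = 118700.00 cm³
ΣAy_c = (1760.00)(11.00) + (3240.00)(112.00) + (1320.00)(214.00) = 664720.00 cm³
x_c = 118700.00 / 6320.00 = 18.78 cm
y_c = 664720.00 / 6320.00 = 105.18 cm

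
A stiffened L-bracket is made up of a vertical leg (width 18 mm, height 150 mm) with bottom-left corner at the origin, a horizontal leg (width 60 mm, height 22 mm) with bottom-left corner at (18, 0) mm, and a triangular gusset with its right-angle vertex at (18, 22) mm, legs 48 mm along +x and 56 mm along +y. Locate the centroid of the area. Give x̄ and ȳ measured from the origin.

x̄ = 24.86 mm, ȳ = 50.65 mm

vertical leg: A = 18 × 150 = 2700.00, centroid at (9.00, 75.00).
horizontal leg: A = 60 × 22 = 1320.00, centroid at (48.00, 11.00).
gusset: A = ½·48·56 = 1344.00, centroid at (34.00, 40.67).
ΣA = 5364.00 mm²
ΣAx̄ = (2700.00)(9.00) + (1320.00)(48.00) + (1344.00)(34.00) = 133356.00 mm³
ΣAȳ = (2700.00)(75.00) + (1320.00)(11.00) + (1344.00)(40.67) = 271676.00 mm³
x̄ = 133356.00 / 5364.00 = 24.86 mm
ȳ = 271676.00 / 5364.00 = 50.65 mm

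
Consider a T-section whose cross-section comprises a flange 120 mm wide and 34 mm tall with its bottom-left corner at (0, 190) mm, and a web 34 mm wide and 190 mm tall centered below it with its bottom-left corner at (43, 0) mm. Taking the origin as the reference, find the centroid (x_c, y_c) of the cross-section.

x_c = 60.00 mm, y_c = 138.35 mm

web: A = 34 × 190 = 6460.00, centroid at (60.00, 95.00).
flange: A = 120 × 34 = 4080.00, centroid at (60.00, 207.00).
ΣA = 10540.00 mm², ΣAx_c = 632400.00 mm³, ΣAy_c = 1458260.00 mm³.
x_c = 632400.00/10540.00 = 60.00 mm; y_c = 1458260.00/10540.00 = 138.35 mm.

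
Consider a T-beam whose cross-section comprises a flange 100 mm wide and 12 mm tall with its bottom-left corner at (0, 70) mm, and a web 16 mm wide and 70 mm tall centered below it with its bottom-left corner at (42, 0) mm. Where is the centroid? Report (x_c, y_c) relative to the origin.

web: A = 16 × 70 = 1120.00, centroid at (50.00, 35.00).
flange: A = 100 × 12 = 1200.00, centroid at (50.00, 76.00).
ΣA = 2320.00 mm²
ΣAx_c = (1120.00)(50.00) + (1200.00)(50.00) = 116000.00 mm³
ΣAy_c = (1120.00)(35.00) + (1200.00)(76.00) = 130400.00 mm³
x_c = 116000.00 / 2320.00 = 50.00 mm
y_c = 130400.00 / 2320.00 = 56.21 mm

x_c = 50.00 mm, y_c = 56.21 mm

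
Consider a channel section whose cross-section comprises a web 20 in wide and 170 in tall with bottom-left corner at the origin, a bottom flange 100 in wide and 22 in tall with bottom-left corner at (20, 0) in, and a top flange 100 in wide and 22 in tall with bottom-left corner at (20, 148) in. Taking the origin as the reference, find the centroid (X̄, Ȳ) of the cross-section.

Part | A | x̄ᵢ | ȳᵢ | A·x̄ᵢ | A·ȳᵢ
web | 3400.00 | 10.00 | 85.00 | 34000.00 | 289000.00
bottom flange | 2200.00 | 70.00 | 11.00 | 154000.00 | 24200.00
top flange | 2200.00 | 70.00 | 159.00 | 154000.00 | 349800.00
Σ | 7800.00 |  |  | 342000.00 | 663000.00
X̄ = 342000.00 / 7800.00 = 43.85 in
Ȳ = 663000.00 / 7800.00 = 85.00 in

X̄ = 43.85 in, Ȳ = 85.00 in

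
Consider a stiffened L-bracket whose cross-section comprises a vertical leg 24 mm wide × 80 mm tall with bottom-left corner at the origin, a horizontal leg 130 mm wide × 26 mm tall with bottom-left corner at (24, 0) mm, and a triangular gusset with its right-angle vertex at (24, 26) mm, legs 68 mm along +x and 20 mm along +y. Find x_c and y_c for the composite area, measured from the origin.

x_c = 59.46 mm, y_c = 23.91 mm

vertical leg: A = 24 × 80 = 1920.00, centroid at (12.00, 40.00).
horizontal leg: A = 130 × 26 = 3380.00, centroid at (89.00, 13.00).
gusset: A = ½·68·20 = 680.00, centroid at (46.67, 32.67).
ΣA = 5980.00 mm², ΣAx_c = 355593.33 mm³, ΣAy_c = 142953.33 mm³.
x_c = 355593.33/5980.00 = 59.46 mm; y_c = 142953.33/5980.00 = 23.91 mm.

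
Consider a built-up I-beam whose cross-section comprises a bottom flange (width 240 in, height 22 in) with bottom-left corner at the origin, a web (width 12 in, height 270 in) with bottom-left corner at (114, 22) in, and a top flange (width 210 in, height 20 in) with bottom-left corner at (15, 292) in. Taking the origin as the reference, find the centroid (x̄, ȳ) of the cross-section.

bottom flange: A = 240 × 22 = 5280.00, centroid at (120.00, 11.00).
web: A = 12 × 270 = 3240.00, centroid at (120.00, 157.00).
top flange: A = 210 × 20 = 4200.00, centroid at (120.00, 302.00).
ΣA = 12720.00 in²
ΣAx̄ = (5280.00)(120.00) + (3240.00)(120.00) + (4200.00)(120.00) = 1526400.00 in³
ΣAȳ = (5280.00)(11.00) + (3240.00)(157.00) + (4200.00)(302.00) = 1835160.00 in³
x̄ = 1526400.00 / 12720.00 = 120.00 in
ȳ = 1835160.00 / 12720.00 = 144.27 in

x̄ = 120.00 in, ȳ = 144.27 in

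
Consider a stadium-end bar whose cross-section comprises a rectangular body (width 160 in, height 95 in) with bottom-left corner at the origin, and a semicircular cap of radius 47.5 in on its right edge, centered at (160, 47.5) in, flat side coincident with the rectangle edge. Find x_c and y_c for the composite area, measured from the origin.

x_c = 98.94 in, y_c = 47.50 in

rectangular body: A = 160 × 95 = 15200.00, centroid at (80.00, 47.50).
semicircular end: A = ½π·47.5² = 3544.11, centroid at (180.16, 47.50).
ΣA = 18744.11 in², ΣAx_c = 1854505.39 in³, ΣAy_c = 890345.19 in³.
x_c = 1854505.39/18744.11 = 98.94 in; y_c = 890345.19/18744.11 = 47.50 in.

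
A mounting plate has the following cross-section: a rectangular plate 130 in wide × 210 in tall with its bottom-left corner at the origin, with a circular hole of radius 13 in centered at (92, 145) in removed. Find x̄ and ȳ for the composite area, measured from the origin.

x̄ = 64.46 in, ȳ = 104.21 in

Part | A | x̄ᵢ | ȳᵢ | A·x̄ᵢ | A·ȳᵢ
plate | 27300.00 | 65.00 | 105.00 | 1774500.00 | 2866500.00
hole | -530.93 | 92.00 | 145.00 | -48845.48 | -76984.73
Σ | 26769.07 |  |  | 1725654.52 | 2789515.27
x̄ = 1725654.52 / 26769.07 = 64.46 in
ȳ = 2789515.27 / 26769.07 = 104.21 in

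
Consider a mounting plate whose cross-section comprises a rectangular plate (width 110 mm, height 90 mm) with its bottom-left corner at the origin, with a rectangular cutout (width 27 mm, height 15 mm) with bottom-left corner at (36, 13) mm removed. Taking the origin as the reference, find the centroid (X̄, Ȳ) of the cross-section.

Part | A | x̄ᵢ | ȳᵢ | A·x̄ᵢ | A·ȳᵢ
plate | 9900.00 | 55.00 | 45.00 | 544500.00 | 445500.00
hole | -405.00 | 49.50 | 20.50 | -20047.50 | -8302.50
Σ | 9495.00 |  |  | 524452.50 | 437197.50
X̄ = 524452.50 / 9495.00 = 55.23 mm
Ȳ = 437197.50 / 9495.00 = 46.05 mm

X̄ = 55.23 mm, Ȳ = 46.05 mm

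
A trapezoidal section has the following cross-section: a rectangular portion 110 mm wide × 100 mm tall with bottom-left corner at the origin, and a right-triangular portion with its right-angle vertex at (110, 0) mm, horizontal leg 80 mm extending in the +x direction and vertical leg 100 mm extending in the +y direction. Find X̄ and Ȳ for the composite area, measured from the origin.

X̄ = 76.78 mm, Ȳ = 45.56 mm

Part | A | x̄ᵢ | ȳᵢ | A·x̄ᵢ | A·ȳᵢ
rectangular portion | 11000.00 | 55.00 | 50.00 | 605000.00 | 550000.00
triangular portion | 4000.00 | 136.67 | 33.33 | 546666.67 | 133333.33
Σ | 15000.00 |  |  | 1151666.67 | 683333.33
X̄ = 1151666.67 / 15000.00 = 76.78 mm
Ȳ = 683333.33 / 15000.00 = 45.56 mm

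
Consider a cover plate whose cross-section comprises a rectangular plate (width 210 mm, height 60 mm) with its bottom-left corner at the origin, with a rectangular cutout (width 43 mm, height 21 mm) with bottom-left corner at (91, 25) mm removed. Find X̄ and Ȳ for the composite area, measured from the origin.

X̄ = 104.42 mm, Ȳ = 29.58 mm

plate: A = 210 × 60 = 12600.00, centroid at (105.00, 30.00).
hole: A = −(43 × 21) = -903.00, centroid at (112.50, 35.50).
ΣA = 11697.00 mm²
ΣAX̄ = (12600.00)(105.00) + (-903.00)(112.50) = 1221412.50 mm³
ΣAȲ = (12600.00)(30.00) + (-903.00)(35.50) = 345943.50 mm³
X̄ = 1221412.50 / 11697.00 = 104.42 mm
Ȳ = 345943.50 / 11697.00 = 29.58 mm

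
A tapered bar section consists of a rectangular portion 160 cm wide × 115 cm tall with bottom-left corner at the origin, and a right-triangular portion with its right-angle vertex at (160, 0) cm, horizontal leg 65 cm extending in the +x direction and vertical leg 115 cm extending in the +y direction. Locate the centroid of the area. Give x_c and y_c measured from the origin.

Part | A | x̄ᵢ | ȳᵢ | A·x̄ᵢ | A·ȳᵢ
rectangular portion | 18400.00 | 80.00 | 57.50 | 1472000.00 | 1058000.00
triangular portion | 3737.50 | 181.67 | 38.33 | 678979.17 | 143270.83
Σ | 22137.50 |  |  | 2150979.17 | 1201270.83
x_c = 2150979.17 / 22137.50 = 97.16 cm
y_c = 1201270.83 / 22137.50 = 54.26 cm

x_c = 97.16 cm, y_c = 54.26 cm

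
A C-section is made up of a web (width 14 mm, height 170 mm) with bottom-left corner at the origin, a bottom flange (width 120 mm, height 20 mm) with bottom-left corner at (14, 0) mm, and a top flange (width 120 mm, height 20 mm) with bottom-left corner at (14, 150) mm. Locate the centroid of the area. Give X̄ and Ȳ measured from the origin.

web: A = 14 × 170 = 2380.00, centroid at (7.00, 85.00).
bottom flange: A = 120 × 20 = 2400.00, centroid at (74.00, 10.00).
top flange: A = 120 × 20 = 2400.00, centroid at (74.00, 160.00).
ΣA = 7180.00 mm²
ΣAX̄ = (2380.00)(7.00) + (2400.00)(74.00) + (2400.00)(74.00) = 371860.00 mm³
ΣAȲ = (2380.00)(85.00) + (2400.00)(10.00) + (2400.00)(160.00) = 610300.00 mm³
X̄ = 371860.00 / 7180.00 = 51.79 mm
Ȳ = 610300.00 / 7180.00 = 85.00 mm

X̄ = 51.79 mm, Ȳ = 85.00 mm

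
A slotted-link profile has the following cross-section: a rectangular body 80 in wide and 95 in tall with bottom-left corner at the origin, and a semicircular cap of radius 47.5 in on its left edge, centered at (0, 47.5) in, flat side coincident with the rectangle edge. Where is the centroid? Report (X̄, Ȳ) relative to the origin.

X̄ = 20.87 in, Ȳ = 47.50 in

rectangular body: A = 80 × 95 = 7600.00, centroid at (40.00, 47.50).
semicircular end: A = ½π·47.5² = 3544.11, centroid at (-20.16, 47.50).
ΣA = 11144.11 in², ΣAX̄ = 232552.08 in³, ΣAȲ = 529345.19 in³.
X̄ = 232552.08/11144.11 = 20.87 in; Ȳ = 529345.19/11144.11 = 47.50 in.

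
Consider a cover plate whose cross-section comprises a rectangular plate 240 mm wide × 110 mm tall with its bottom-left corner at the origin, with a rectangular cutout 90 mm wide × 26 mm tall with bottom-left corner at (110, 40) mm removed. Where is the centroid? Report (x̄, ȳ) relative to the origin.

x̄ = 116.60 mm, ȳ = 55.19 mm

plate: A = 240 × 110 = 26400.00, centroid at (120.00, 55.00).
hole: A = −(90 × 26) = -2340.00, centroid at (155.00, 53.00).
ΣA = 24060.00 mm², ΣAx̄ = 2805300.00 mm³, ΣAȳ = 1327980.00 mm³.
x̄ = 2805300.00/24060.00 = 116.60 mm; ȳ = 1327980.00/24060.00 = 55.19 mm.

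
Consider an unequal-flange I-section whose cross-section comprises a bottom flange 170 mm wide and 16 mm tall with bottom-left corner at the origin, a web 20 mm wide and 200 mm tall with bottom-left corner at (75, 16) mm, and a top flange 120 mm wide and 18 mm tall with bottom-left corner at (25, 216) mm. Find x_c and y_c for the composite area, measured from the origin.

x_c = 85.00 mm, y_c = 109.43 mm

Part | A | x̄ᵢ | ȳᵢ | A·x̄ᵢ | A·ȳᵢ
bottom flange | 2720.00 | 85.00 | 8.00 | 231200.00 | 21760.00
web | 4000.00 | 85.00 | 116.00 | 340000.00 | 464000.00
top flange | 2160.00 | 85.00 | 225.00 | 183600.00 | 486000.00
Σ | 8880.00 |  |  | 754800.00 | 971760.00
x_c = 754800.00 / 8880.00 = 85.00 mm
y_c = 971760.00 / 8880.00 = 109.43 mm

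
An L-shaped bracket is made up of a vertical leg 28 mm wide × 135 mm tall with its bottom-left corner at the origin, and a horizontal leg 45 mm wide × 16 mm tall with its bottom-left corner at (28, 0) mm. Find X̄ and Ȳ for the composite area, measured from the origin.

vertical leg: A = 28 × 135 = 3780.00, centroid at (14.00, 67.50).
horizontal leg: A = 45 × 16 = 720.00, centroid at (50.50, 8.00).
ΣA = 4500.00 mm², ΣAX̄ = 89280.00 mm³, ΣAȲ = 260910.00 mm³.
X̄ = 89280.00/4500.00 = 19.84 mm; Ȳ = 260910.00/4500.00 = 57.98 mm.

X̄ = 19.84 mm, Ȳ = 57.98 mm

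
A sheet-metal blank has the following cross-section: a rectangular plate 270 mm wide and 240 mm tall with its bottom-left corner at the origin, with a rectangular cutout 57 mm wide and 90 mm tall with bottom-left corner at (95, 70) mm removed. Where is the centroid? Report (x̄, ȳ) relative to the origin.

x̄ = 135.99 mm, ȳ = 120.43 mm

plate: A = 270 × 240 = 64800.00, centroid at (135.00, 120.00).
hole: A = −(57 × 90) = -5130.00, centroid at (123.50, 115.00).
ΣA = 59670.00 mm², ΣAx̄ = 8114445.00 mm³, ΣAȳ = 7186050.00 mm³.
x̄ = 8114445.00/59670.00 = 135.99 mm; ȳ = 7186050.00/59670.00 = 120.43 mm.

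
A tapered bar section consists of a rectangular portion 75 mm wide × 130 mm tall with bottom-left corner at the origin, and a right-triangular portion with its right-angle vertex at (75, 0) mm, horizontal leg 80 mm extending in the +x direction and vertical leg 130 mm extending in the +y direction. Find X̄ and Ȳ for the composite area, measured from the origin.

X̄ = 59.82 mm, Ȳ = 57.46 mm

rectangular portion: A = 75 × 130 = 9750.00, centroid at (37.50, 65.00).
triangular portion: A = ½·80·130 = 5200.00, centroid at (101.67, 43.33).
ΣA = 14950.00 mm², ΣAX̄ = 894291.67 mm³, ΣAȲ = 859083.33 mm³.
X̄ = 894291.67/14950.00 = 59.82 mm; Ȳ = 859083.33/14950.00 = 57.46 mm.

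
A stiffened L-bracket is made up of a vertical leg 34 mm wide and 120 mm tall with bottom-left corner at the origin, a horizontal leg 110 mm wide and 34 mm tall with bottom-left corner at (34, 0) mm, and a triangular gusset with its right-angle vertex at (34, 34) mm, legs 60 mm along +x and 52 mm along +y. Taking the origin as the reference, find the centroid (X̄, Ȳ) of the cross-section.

X̄ = 51.86 mm, Ȳ = 41.41 mm

Part | A | x̄ᵢ | ȳᵢ | A·x̄ᵢ | A·ȳᵢ
vertical leg | 4080.00 | 17.00 | 60.00 | 69360.00 | 244800.00
horizontal leg | 3740.00 | 89.00 | 17.00 | 332860.00 | 63580.00
gusset | 1560.00 | 54.00 | 51.33 | 84240.00 | 80080.00
Σ | 9380.00 |  |  | 486460.00 | 388460.00
X̄ = 486460.00 / 9380.00 = 51.86 mm
Ȳ = 388460.00 / 9380.00 = 41.41 mm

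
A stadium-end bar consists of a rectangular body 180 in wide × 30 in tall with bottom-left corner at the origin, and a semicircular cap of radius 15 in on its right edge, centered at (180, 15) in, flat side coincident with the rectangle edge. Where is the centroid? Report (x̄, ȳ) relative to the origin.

x̄ = 95.92 in, ȳ = 15.00 in

rectangular body: A = 180 × 30 = 5400.00, centroid at (90.00, 15.00).
semicircular end: A = ½π·15² = 353.43, centroid at (186.37, 15.00).
ΣA = 5753.43 in²
ΣAx̄ = (5400.00)(90.00) + (353.43)(186.37) = 551867.25 in³
ΣAȳ = (5400.00)(15.00) + (353.43)(15.00) = 86301.44 in³
x̄ = 551867.25 / 5753.43 = 95.92 in
ȳ = 86301.44 / 5753.43 = 15.00 in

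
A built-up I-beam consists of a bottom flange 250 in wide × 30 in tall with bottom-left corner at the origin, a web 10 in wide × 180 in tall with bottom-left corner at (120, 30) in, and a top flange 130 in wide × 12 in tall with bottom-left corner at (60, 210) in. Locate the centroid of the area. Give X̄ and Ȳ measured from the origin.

bottom flange: A = 250 × 30 = 7500.00, centroid at (125.00, 15.00).
web: A = 10 × 180 = 1800.00, centroid at (125.00, 120.00).
top flange: A = 130 × 12 = 1560.00, centroid at (125.00, 216.00).
ΣA = 10860.00 in²
ΣAX̄ = (7500.00)(125.00) + (1800.00)(125.00) + (1560.00)(125.00) = 1357500.00 in³
ΣAȲ = (7500.00)(15.00) + (1800.00)(120.00) + (1560.00)(216.00) = 665460.00 in³
X̄ = 1357500.00 / 10860.00 = 125.00 in
Ȳ = 665460.00 / 10860.00 = 61.28 in

X̄ = 125.00 in, Ȳ = 61.28 in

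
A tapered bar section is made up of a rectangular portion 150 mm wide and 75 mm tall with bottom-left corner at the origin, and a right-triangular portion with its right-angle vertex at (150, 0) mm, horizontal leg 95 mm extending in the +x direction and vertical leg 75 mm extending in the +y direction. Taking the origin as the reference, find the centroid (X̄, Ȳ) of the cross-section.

Part | A | x̄ᵢ | ȳᵢ | A·x̄ᵢ | A·ȳᵢ
rectangular portion | 11250.00 | 75.00 | 37.50 | 843750.00 | 421875.00
triangular portion | 3562.50 | 181.67 | 25.00 | 647187.50 | 89062.50
Σ | 14812.50 |  |  | 1490937.50 | 510937.50
X̄ = 1490937.50 / 14812.50 = 100.65 mm
Ȳ = 510937.50 / 14812.50 = 34.49 mm

X̄ = 100.65 mm, Ȳ = 34.49 mm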